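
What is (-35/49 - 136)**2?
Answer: 915849/49 ≈ 18691.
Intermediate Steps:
(-35/49 - 136)**2 = (-35*1/49 - 136)**2 = (-5/7 - 136)**2 = (-957/7)**2 = 915849/49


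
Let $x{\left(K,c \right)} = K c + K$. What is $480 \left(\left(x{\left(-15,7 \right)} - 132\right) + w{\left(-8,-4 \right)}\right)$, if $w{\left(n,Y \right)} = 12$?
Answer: $-115200$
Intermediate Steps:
$x{\left(K,c \right)} = K + K c$
$480 \left(\left(x{\left(-15,7 \right)} - 132\right) + w{\left(-8,-4 \right)}\right) = 480 \left(\left(- 15 \left(1 + 7\right) - 132\right) + 12\right) = 480 \left(\left(\left(-15\right) 8 - 132\right) + 12\right) = 480 \left(\left(-120 - 132\right) + 12\right) = 480 \left(-252 + 12\right) = 480 \left(-240\right) = -115200$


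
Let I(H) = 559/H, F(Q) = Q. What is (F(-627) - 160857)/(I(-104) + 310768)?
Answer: -1291872/2486101 ≈ -0.51964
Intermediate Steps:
(F(-627) - 160857)/(I(-104) + 310768) = (-627 - 160857)/(559/(-104) + 310768) = -161484/(559*(-1/104) + 310768) = -161484/(-43/8 + 310768) = -161484/2486101/8 = -161484*8/2486101 = -1291872/2486101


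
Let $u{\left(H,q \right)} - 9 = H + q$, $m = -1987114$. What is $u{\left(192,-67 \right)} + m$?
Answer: $-1986980$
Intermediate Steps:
$u{\left(H,q \right)} = 9 + H + q$ ($u{\left(H,q \right)} = 9 + \left(H + q\right) = 9 + H + q$)
$u{\left(192,-67 \right)} + m = \left(9 + 192 - 67\right) - 1987114 = 134 - 1987114 = -1986980$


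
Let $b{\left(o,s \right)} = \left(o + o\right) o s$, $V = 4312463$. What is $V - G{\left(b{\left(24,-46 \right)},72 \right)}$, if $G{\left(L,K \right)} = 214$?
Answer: $4312249$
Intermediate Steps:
$b{\left(o,s \right)} = 2 s o^{2}$ ($b{\left(o,s \right)} = 2 o o s = 2 s o^{2}$)
$V - G{\left(b{\left(24,-46 \right)},72 \right)} = 4312463 - 214 = 4312249$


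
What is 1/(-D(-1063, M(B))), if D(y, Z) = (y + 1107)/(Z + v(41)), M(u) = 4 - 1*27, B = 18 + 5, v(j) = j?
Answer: -9/22 ≈ -0.40909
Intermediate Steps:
B = 23
M(u) = -23 (M(u) = 4 - 27 = -23)
D(y, Z) = (1107 + y)/(41 + Z) (D(y, Z) = (y + 1107)/(Z + 41) = (1107 + y)/(41 + Z))
1/(-D(-1063, M(B))) = 1/(-(1107 - 1063)/(41 - 23)) = 1/(-44/18) = 1/(-1*22/9) = 1/(-22/9) = -9/22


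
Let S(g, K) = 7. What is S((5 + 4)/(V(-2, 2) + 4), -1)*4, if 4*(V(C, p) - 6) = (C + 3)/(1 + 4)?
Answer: 28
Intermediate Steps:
V(C, p) = 123/20 + C/20 (V(C, p) = 6 + ((C + 3)/(1 + 4))/4 = 6 + ((3 + C)/5)/4 = 6 + ((3 + C)*(⅕))/4 = 6 + (⅗ + C/5)/4 = 6 + (3/20 + C/20) = 123/20 + C/20)
S((5 + 4)/(V(-2, 2) + 4), -1)*4 = 7*4 = 28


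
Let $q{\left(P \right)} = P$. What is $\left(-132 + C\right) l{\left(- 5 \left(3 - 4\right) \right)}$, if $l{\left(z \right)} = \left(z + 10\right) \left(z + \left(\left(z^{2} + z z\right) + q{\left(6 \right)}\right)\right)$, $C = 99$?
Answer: $-30195$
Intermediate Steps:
$l{\left(z \right)} = \left(10 + z\right) \left(6 + z + 2 z^{2}\right)$ ($l{\left(z \right)} = \left(z + 10\right) \left(z + \left(\left(z^{2} + z z\right) + 6\right)\right) = \left(10 + z\right) \left(z + \left(\left(z^{2} + z^{2}\right) + 6\right)\right) = \left(10 + z\right) \left(z + \left(2 z^{2} + 6\right)\right) = \left(10 + z\right) \left(z + \left(6 + 2 z^{2}\right)\right) = \left(10 + z\right) \left(6 + z + 2 z^{2}\right)$)
$\left(-132 + C\right) l{\left(- 5 \left(3 - 4\right) \right)} = \left(-132 + 99\right) \left(60 + 2 \left(- 5 \left(3 - 4\right)\right)^{3} + 16 \left(- 5 \left(3 - 4\right)\right) + 21 \left(- 5 \left(3 - 4\right)\right)^{2}\right) = - 33 \left(60 + 2 \left(\left(-5\right) \left(-1\right)\right)^{3} + 16 \left(\left(-5\right) \left(-1\right)\right) + 21 \left(\left(-5\right) \left(-1\right)\right)^{2}\right) = - 33 \left(60 + 2 \cdot 5^{3} + 16 \cdot 5 + 21 \cdot 5^{2}\right) = - 33 \left(60 + 2 \cdot 125 + 80 + 21 \cdot 25\right) = - 33 \left(60 + 250 + 80 + 525\right) = \left(-33\right) 915 = -30195$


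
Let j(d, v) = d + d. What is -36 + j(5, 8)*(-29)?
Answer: -326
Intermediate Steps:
j(d, v) = 2*d
-36 + j(5, 8)*(-29) = -36 + (2*5)*(-29) = -36 + 10*(-29) = -36 - 290 = -326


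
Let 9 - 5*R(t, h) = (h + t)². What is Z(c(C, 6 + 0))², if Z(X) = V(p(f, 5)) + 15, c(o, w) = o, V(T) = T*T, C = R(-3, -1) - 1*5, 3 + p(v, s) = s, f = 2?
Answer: 361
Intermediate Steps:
p(v, s) = -3 + s
R(t, h) = 9/5 - (h + t)²/5
C = -32/5 (C = (9/5 - (-1 - 3)²/5) - 1*5 = (9/5 - ⅕*(-4)²) - 5 = (9/5 - ⅕*16) - 5 = (9/5 - 16/5) - 5 = -7/5 - 5 = -32/5 ≈ -6.4000)
V(T) = T²
Z(X) = 19 (Z(X) = (-3 + 5)² + 15 = 2² + 15 = 4 + 15 = 19)
Z(c(C, 6 + 0))² = 19² = 361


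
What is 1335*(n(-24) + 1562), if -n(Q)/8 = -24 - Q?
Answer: 2085270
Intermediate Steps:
n(Q) = 192 + 8*Q (n(Q) = -8*(-24 - Q) = 192 + 8*Q)
1335*(n(-24) + 1562) = 1335*((192 + 8*(-24)) + 1562) = 1335*((192 - 192) + 1562) = 1335*(0 + 1562) = 1335*1562 = 2085270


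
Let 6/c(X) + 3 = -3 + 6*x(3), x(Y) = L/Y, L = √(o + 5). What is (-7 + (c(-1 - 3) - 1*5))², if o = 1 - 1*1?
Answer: 1647/8 + 171*√5/8 ≈ 253.67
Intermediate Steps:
o = 0 (o = 1 - 1 = 0)
L = √5 (L = √(0 + 5) = √5 ≈ 2.2361)
x(Y) = √5/Y
c(X) = 6/(-6 + 2*√5) (c(X) = 6/(-3 + (-3 + 6*(√5/3))) = 6/(-3 + (-3 + 2*√5)) = 6/(-6 + 2*√5))
(-7 + (c(-1 - 3) - 1*5))² = (-7 + ((-9/4 - 3*√5/4) - 1*5))² = (-7 + ((-9/4 - 3*√5/4) - 5))² = (-7 + (-29/4 - 3*√5/4))² = (-57/4 - 3*√5/4)²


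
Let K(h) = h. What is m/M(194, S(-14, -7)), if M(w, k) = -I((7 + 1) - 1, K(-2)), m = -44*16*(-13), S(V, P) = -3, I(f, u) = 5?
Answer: -9152/5 ≈ -1830.4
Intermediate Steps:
m = 9152 (m = -704*(-13) = 9152)
M(w, k) = -5 (M(w, k) = -1*5 = -5)
m/M(194, S(-14, -7)) = 9152/(-5) = 9152*(-⅕) = -9152/5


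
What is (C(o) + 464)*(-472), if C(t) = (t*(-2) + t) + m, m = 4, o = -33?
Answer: -236472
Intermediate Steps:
C(t) = 4 - t (C(t) = (t*(-2) + t) + 4 = (-2*t + t) + 4 = -t + 4 = 4 - t)
(C(o) + 464)*(-472) = ((4 - 1*(-33)) + 464)*(-472) = ((4 + 33) + 464)*(-472) = (37 + 464)*(-472) = 501*(-472) = -236472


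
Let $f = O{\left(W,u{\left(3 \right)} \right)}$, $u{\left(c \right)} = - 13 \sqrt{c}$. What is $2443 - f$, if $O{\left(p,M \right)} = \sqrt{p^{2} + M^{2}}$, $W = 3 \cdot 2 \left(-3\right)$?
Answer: $2443 - \sqrt{831} \approx 2414.2$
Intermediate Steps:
$W = -18$ ($W = 6 \left(-3\right) = -18$)
$O{\left(p,M \right)} = \sqrt{M^{2} + p^{2}}$
$f = \sqrt{831}$ ($f = \sqrt{\left(- 13 \sqrt{3}\right)^{2} + \left(-18\right)^{2}} = \sqrt{507 + 324} = \sqrt{831} \approx 28.827$)
$2443 - f = 2443 - \sqrt{831}$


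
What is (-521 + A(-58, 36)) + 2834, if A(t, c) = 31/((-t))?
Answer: 134185/58 ≈ 2313.5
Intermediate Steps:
A(t, c) = -31/t (A(t, c) = 31*(-1/t) = -31/t)
(-521 + A(-58, 36)) + 2834 = (-521 - 31/(-58)) + 2834 = (-521 - 31*(-1/58)) + 2834 = (-521 + 31/58) + 2834 = -30187/58 + 2834 = 134185/58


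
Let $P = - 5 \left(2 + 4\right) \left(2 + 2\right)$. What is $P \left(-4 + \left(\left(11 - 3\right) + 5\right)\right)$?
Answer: $-1080$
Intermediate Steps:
$P = -120$ ($P = \left(-5\right) 6 \cdot 4 = \left(-30\right) 4 = -120$)
$P \left(-4 + \left(\left(11 - 3\right) + 5\right)\right) = - 120 \left(-4 + \left(\left(11 - 3\right) + 5\right)\right) = - 120 \left(-4 + \left(8 + 5\right)\right) = - 120 \left(-4 + 13\right) = \left(-120\right) 9 = -1080$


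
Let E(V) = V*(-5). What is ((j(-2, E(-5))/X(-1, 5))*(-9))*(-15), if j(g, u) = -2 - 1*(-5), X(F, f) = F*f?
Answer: -81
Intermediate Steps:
E(V) = -5*V
j(g, u) = 3 (j(g, u) = -2 + 5 = 3)
((j(-2, E(-5))/X(-1, 5))*(-9))*(-15) = ((3/((-1*5)))*(-9))*(-15) = ((3/(-5))*(-9))*(-15) = ((3*(-⅕))*(-9))*(-15) = -⅗*(-9)*(-15) = (27/5)*(-15) = -81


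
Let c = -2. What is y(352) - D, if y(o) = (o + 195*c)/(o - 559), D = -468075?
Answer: 96891563/207 ≈ 4.6808e+5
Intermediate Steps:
y(o) = (-390 + o)/(-559 + o) (y(o) = (o + 195*(-2))/(o - 559) = (o - 390)/(-559 + o) = (-390 + o)/(-559 + o))
y(352) - D = (-390 + 352)/(-559 + 352) - 1*(-468075) = -38/(-207) + 468075 = -1/207*(-38) + 468075 = 38/207 + 468075 = 96891563/207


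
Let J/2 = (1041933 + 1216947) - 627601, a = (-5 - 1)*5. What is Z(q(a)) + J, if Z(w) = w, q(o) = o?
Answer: 3262528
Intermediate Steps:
a = -30 (a = -6*5 = -30)
J = 3262558 (J = 2*((1041933 + 1216947) - 627601) = 2*(2258880 - 627601) = 2*1631279 = 3262558)
Z(q(a)) + J = -30 + 3262558 = 3262528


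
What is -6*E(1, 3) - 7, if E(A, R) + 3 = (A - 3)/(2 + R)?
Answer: 67/5 ≈ 13.400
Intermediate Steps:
E(A, R) = -3 + (-3 + A)/(2 + R) (E(A, R) = -3 + (A - 3)/(2 + R) = -3 + (-3 + A)/(2 + R))
-6*E(1, 3) - 7 = -6*(-9 + 1 - 3*3)/(2 + 3) - 7 = -6*(-9 + 1 - 9)/5 - 7 = -6*(-17)/5 - 7 = -6*(-17/5) - 7 = 102/5 - 7 = 67/5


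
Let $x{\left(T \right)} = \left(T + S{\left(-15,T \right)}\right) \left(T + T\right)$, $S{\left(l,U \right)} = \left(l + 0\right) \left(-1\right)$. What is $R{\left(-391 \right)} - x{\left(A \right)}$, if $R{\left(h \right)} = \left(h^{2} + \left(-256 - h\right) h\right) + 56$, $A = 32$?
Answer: $97144$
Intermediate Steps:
$S{\left(l,U \right)} = - l$ ($S{\left(l,U \right)} = l \left(-1\right) = - l$)
$x{\left(T \right)} = 2 T \left(15 + T\right)$ ($x{\left(T \right)} = \left(T - -15\right) \left(T + T\right) = \left(T + 15\right) 2 T = \left(15 + T\right) 2 T = 2 T \left(15 + T\right)$)
$R{\left(h \right)} = 56 + h^{2} + h \left(-256 - h\right)$ ($R{\left(h \right)} = \left(h^{2} + h \left(-256 - h\right)\right) + 56 = 56 + h^{2} + h \left(-256 - h\right)$)
$R{\left(-391 \right)} - x{\left(A \right)} = \left(56 - -100096\right) - 2 \cdot 32 \left(15 + 32\right) = \left(56 + 100096\right) - 2 \cdot 32 \cdot 47 = 100152 - 3008 = 97144$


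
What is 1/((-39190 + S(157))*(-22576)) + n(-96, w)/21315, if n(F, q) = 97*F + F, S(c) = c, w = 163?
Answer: -56397376367/127775306160 ≈ -0.44138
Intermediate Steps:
n(F, q) = 98*F
1/((-39190 + S(157))*(-22576)) + n(-96, w)/21315 = 1/((-39190 + 157)*(-22576)) + (98*(-96))/21315 = -1/22576/(-39033) - 9408*1/21315 = -1/39033*(-1/22576) - 64/145 = 1/881209008 - 64/145 = -56397376367/127775306160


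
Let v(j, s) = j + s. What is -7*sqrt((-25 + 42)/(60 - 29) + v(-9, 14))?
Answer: -14*sqrt(1333)/31 ≈ -16.489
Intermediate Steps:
-7*sqrt((-25 + 42)/(60 - 29) + v(-9, 14)) = -7*sqrt((-25 + 42)/(60 - 29) + (-9 + 14)) = -7*sqrt(17/31 + 5) = -14*sqrt(1333)/31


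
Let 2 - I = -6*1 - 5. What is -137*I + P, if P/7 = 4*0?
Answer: -1781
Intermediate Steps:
P = 0 (P = 7*(4*0) = 7*0 = 0)
I = 13 (I = 2 - (-6*1 - 5) = 2 - (-6 - 5) = 2 - 1*(-11) = 2 + 11 = 13)
-137*I + P = -137*13 + 0 = -1781 + 0 = -1781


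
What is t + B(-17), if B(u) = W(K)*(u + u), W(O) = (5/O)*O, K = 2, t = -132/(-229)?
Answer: -38798/229 ≈ -169.42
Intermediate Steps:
t = 132/229 (t = -132*(-1/229) = 132/229 ≈ 0.57642)
W(O) = 5
B(u) = 10*u (B(u) = 5*(u + u) = 5*(2*u) = 10*u)
t + B(-17) = 132/229 + 10*(-17) = 132/229 - 170 = -38798/229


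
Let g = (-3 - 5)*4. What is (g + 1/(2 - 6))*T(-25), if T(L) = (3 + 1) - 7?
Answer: 387/4 ≈ 96.750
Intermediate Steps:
T(L) = -3 (T(L) = 4 - 7 = -3)
g = -32 (g = -8*4 = -32)
(g + 1/(2 - 6))*T(-25) = (-32 + 1/(2 - 6))*(-3) = (-32 + 1/(-4))*(-3) = (-32 - ¼)*(-3) = -129/4*(-3) = 387/4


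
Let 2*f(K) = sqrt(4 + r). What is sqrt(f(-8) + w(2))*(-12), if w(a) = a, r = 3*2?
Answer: -6*sqrt(8 + 2*sqrt(10)) ≈ -22.709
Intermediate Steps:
r = 6
f(K) = sqrt(10)/2 (f(K) = sqrt(4 + 6)/2 = sqrt(10)/2)
sqrt(f(-8) + w(2))*(-12) = sqrt(sqrt(10)/2 + 2)*(-12) = sqrt(2 + sqrt(10)/2)*(-12) = -12*sqrt(2 + sqrt(10)/2)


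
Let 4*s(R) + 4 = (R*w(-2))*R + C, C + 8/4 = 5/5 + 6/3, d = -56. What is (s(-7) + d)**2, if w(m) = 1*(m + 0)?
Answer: 105625/16 ≈ 6601.6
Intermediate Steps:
C = 1 (C = -2 + (5/5 + 6/3) = -2 + (5*(1/5) + 6*(1/3)) = -2 + (1 + 2) = -2 + 3 = 1)
w(m) = m (w(m) = 1*m = m)
s(R) = -3/4 - R**2/2 (s(R) = -1 + ((R*(-2))*R + 1)/4 = -1 + ((-2*R)*R + 1)/4 = -1 + (-2*R**2 + 1)/4 = -1 + (1 - 2*R**2)/4 = -1 + (1/4 - R**2/2) = -3/4 - R**2/2)
(s(-7) + d)**2 = ((-3/4 - 1/2*(-7)**2) - 56)**2 = ((-3/4 - 1/2*49) - 56)**2 = ((-3/4 - 49/2) - 56)**2 = (-101/4 - 56)**2 = (-325/4)**2 = 105625/16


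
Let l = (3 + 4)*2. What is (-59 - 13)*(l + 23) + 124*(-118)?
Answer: -17296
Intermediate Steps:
l = 14 (l = 7*2 = 14)
(-59 - 13)*(l + 23) + 124*(-118) = (-59 - 13)*(14 + 23) + 124*(-118) = -72*37 - 14632 = -2664 - 14632 = -17296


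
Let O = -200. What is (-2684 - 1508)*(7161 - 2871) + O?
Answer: -17983880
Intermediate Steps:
(-2684 - 1508)*(7161 - 2871) + O = (-2684 - 1508)*(7161 - 2871) - 200 = -4192*4290 - 200 = -17983680 - 200 = -17983880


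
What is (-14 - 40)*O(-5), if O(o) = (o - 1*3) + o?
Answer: 702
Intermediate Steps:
O(o) = -3 + 2*o (O(o) = (o - 3) + o = (-3 + o) + o = -3 + 2*o)
(-14 - 40)*O(-5) = (-14 - 40)*(-3 + 2*(-5)) = -54*(-3 - 10) = -54*(-13) = 702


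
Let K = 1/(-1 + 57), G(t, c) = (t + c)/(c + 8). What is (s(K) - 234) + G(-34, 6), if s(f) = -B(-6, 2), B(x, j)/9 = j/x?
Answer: -233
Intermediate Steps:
B(x, j) = 9*j/x (B(x, j) = 9*(j/x) = 9*j/x)
G(t, c) = (c + t)/(8 + c)
K = 1/56 ≈ 0.017857
s(f) = 3 (s(f) = -9*2/(-6) = -9*2*(-1)/6 = -1*(-3) = 3)
(s(K) - 234) + G(-34, 6) = (3 - 234) + (6 - 34)/(8 + 6) = -231 - 28/14 = -231 + (1/14)*(-28) = -231 - 2 = -233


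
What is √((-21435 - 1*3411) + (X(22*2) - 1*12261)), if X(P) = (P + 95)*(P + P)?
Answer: 5*I*√995 ≈ 157.72*I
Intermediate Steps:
X(P) = 2*P*(95 + P) (X(P) = (95 + P)*(2*P) = 2*P*(95 + P))
√((-21435 - 1*3411) + (X(22*2) - 1*12261)) = √((-21435 - 1*3411) + (2*(22*2)*(95 + 22*2) - 1*12261)) = √((-21435 - 3411) + (2*44*(95 + 44) - 12261)) = √(-24846 + (2*44*139 - 12261)) = √(-24846 + (12232 - 12261)) = √(-24846 - 29) = √(-24875) = 5*I*√995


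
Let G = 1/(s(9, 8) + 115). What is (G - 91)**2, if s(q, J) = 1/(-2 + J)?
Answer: 3953265625/477481 ≈ 8279.4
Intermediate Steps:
G = 6/691 (G = 1/(1/(-2 + 8) + 115) = 1/(1/6 + 115) = 1/(691/6) = 6/691 ≈ 0.0086831)
(G - 91)**2 = (6/691 - 91)**2 = (-62875/691)**2 = 3953265625/477481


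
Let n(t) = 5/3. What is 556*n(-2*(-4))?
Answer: 2780/3 ≈ 926.67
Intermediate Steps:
n(t) = 5/3 (n(t) = 5*(⅓) = 5/3)
556*n(-2*(-4)) = 556*(5/3) = 2780/3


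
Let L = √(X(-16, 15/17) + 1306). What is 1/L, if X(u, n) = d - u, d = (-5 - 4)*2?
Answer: √326/652 ≈ 0.027692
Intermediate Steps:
d = -18 (d = -9*2 = -18)
X(u, n) = -18 - u
L = 2*√326 (L = √((-18 - 1*(-16)) + 1306) = √((-18 + 16) + 1306) = √(-2 + 1306) = √1304 = 2*√326 ≈ 36.111)
1/L = 1/(2*√326) = √326/652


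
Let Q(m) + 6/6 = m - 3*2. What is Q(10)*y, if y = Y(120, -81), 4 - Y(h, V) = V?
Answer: 255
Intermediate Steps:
Y(h, V) = 4 - V
Q(m) = -7 + m (Q(m) = -1 + (m - 3*2) = -1 + (m - 6) = -1 + (-6 + m) = -7 + m)
y = 85 (y = 4 - 1*(-81) = 4 + 81 = 85)
Q(10)*y = (-7 + 10)*85 = 3*85 = 255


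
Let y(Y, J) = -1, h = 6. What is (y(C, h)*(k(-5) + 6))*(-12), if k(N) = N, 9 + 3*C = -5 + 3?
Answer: 12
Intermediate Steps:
C = -11/3 (C = -3 + (-5 + 3)/3 = -3 + (⅓)*(-2) = -3 - ⅔ = -11/3 ≈ -3.6667)
(y(C, h)*(k(-5) + 6))*(-12) = -(-5 + 6)*(-12) = -1*1*(-12) = -1*(-12) = 12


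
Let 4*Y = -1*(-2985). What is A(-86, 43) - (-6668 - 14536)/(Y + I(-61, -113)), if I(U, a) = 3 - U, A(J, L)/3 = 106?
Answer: 1115454/3241 ≈ 344.17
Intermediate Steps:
Y = 2985/4 (Y = (-1*(-2985))/4 = (1/4)*2985 = 2985/4 ≈ 746.25)
A(J, L) = 318 (A(J, L) = 3*106 = 318)
A(-86, 43) - (-6668 - 14536)/(Y + I(-61, -113)) = 318 - (-6668 - 14536)/(2985/4 + (3 - 1*(-61))) = 318 - (-21204)/(2985/4 + (3 + 61)) = 318 - (-21204)/(2985/4 + 64) = 318 - (-21204)/3241/4 = 318 - (-21204)*4/3241 = 318 - 1*(-84816/3241) = 318 + 84816/3241 = 1115454/3241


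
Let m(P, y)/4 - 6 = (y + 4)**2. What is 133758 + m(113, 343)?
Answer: 615418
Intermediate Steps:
m(P, y) = 24 + 4*(4 + y)**2 (m(P, y) = 24 + 4*(y + 4)**2 = 24 + 4*(4 + y)**2)
133758 + m(113, 343) = 133758 + (24 + 4*(4 + 343)**2) = 133758 + (24 + 4*347**2) = 133758 + (24 + 4*120409) = 133758 + (24 + 481636) = 133758 + 481660 = 615418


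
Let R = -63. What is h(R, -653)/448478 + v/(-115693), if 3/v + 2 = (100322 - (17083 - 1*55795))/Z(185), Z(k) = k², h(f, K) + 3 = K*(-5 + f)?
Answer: 60422639301477/610384142448056 ≈ 0.098991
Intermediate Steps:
h(f, K) = -3 + K*(-5 + f)
v = 34225/23528 (v = 3/(-2 + (100322 - (17083 - 1*55795))/(185²)) = 3/(-2 + (100322 - (17083 - 55795))/34225) = 3/(-2 + (100322 - 1*(-38712))*(1/34225)) = 3/(-2 + (100322 + 38712)*(1/34225)) = 3/(-2 + 139034*(1/34225)) = 3/(-2 + 139034/34225) = 3/(70584/34225) = 3*(34225/70584) = 34225/23528 ≈ 1.4546)
h(R, -653)/448478 + v/(-115693) = (-3 - 5*(-653) - 653*(-63))/448478 + (34225/23528)/(-115693) = (-3 + 3265 + 41139)*(1/448478) + (34225/23528)*(-1/115693) = 44401*(1/448478) - 34225/2722024904 = 44401/448478 - 34225/2722024904 = 60422639301477/610384142448056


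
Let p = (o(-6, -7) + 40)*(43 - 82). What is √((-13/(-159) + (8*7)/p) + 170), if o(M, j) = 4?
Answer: √87910495959/22737 ≈ 13.040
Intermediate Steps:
p = -1716 (p = (4 + 40)*(43 - 82) = 44*(-39) = -1716)
√((-13/(-159) + (8*7)/p) + 170) = √((-13/(-159) + (8*7)/(-1716)) + 170) = √((-13*(-1/159) + 56*(-1/1716)) + 170) = √((13/159 - 14/429) + 170) = √(1117/22737 + 170) = √(3866407/22737) = √87910495959/22737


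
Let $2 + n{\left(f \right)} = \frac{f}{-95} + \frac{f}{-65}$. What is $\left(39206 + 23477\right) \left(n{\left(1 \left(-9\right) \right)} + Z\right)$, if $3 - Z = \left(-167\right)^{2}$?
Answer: $- \frac{2158889774736}{1235} \approx -1.7481 \cdot 10^{9}$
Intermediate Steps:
$n{\left(f \right)} = -2 - \frac{32 f}{1235}$ ($n{\left(f \right)} = -2 + \left(\frac{f}{-95} + \frac{f}{-65}\right) = -2 + \left(f \left(- \frac{1}{95}\right) + f \left(- \frac{1}{65}\right)\right) = -2 - \frac{32 f}{1235}$)
$Z = -27886$ ($Z = 3 - \left(-167\right)^{2} = 3 - 27889 = -27886$)
$\left(39206 + 23477\right) \left(n{\left(1 \left(-9\right) \right)} + Z\right) = \left(39206 + 23477\right) \left(\left(-2 - \frac{32 \cdot 1 \left(-9\right)}{1235}\right) - 27886\right) = 62683 \left(\left(-2 - - \frac{288}{1235}\right) - 27886\right) = 62683 \left(\left(-2 + \frac{288}{1235}\right) - 27886\right) = 62683 \left(- \frac{2182}{1235} - 27886\right) = 62683 \left(- \frac{34441392}{1235}\right) = - \frac{2158889774736}{1235}$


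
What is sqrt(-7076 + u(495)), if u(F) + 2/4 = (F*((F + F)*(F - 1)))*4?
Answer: sqrt(3873326894)/2 ≈ 31118.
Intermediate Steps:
u(F) = -1/2 + 8*F**2*(-1 + F) (u(F) = -1/2 + (F*((F + F)*(F - 1)))*4 = -1/2 + (F*((2*F)*(-1 + F)))*4 = -1/2 + (F*(2*F*(-1 + F)))*4 = -1/2 + (2*F**2*(-1 + F))*4 = -1/2 + 8*F**2*(-1 + F))
sqrt(-7076 + u(495)) = sqrt(-7076 + (-1/2 - 8*495**2 + 8*495**3)) = sqrt(-7076 + (-1/2 - 8*245025 + 8*121287375)) = sqrt(-7076 + (-1/2 - 1960200 + 970299000)) = sqrt(-7076 + 1936677599/2) = sqrt(1936663447/2) = sqrt(3873326894)/2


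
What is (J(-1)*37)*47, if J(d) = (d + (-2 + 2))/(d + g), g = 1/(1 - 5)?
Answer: 6956/5 ≈ 1391.2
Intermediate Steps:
g = -¼ (g = 1/(-4) = -¼ ≈ -0.25000)
J(d) = d/(-¼ + d) (J(d) = (d + (-2 + 2))/(d - ¼) = (d + 0)/(-¼ + d) = d/(-¼ + d))
(J(-1)*37)*47 = ((4*(-1)/(-1 + 4*(-1)))*37)*47 = ((4*(-1)/(-1 - 4))*37)*47 = ((4*(-1)/(-5))*37)*47 = ((4*(-1)*(-⅕))*37)*47 = ((⅘)*37)*47 = (148/5)*47 = 6956/5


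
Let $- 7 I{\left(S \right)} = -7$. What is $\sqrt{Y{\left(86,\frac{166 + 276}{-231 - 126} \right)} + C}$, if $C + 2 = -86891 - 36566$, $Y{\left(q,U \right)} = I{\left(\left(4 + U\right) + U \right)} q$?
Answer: $i \sqrt{123373} \approx 351.25 i$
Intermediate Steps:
$I{\left(S \right)} = 1$ ($I{\left(S \right)} = \left(- \frac{1}{7}\right) \left(-7\right) = 1$)
$Y{\left(q,U \right)} = q$ ($Y{\left(q,U \right)} = 1 q = q$)
$C = -123459$ ($C = -2 - 123457 = -123459$)
$\sqrt{Y{\left(86,\frac{166 + 276}{-231 - 126} \right)} + C} = \sqrt{86 - 123459} = \sqrt{-123373} = i \sqrt{123373}$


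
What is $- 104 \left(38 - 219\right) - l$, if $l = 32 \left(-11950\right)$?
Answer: $401224$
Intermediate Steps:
$l = -382400$
$- 104 \left(38 - 219\right) - l = - 104 \left(38 - 219\right) - -382400 = \left(-104\right) \left(-181\right) + 382400 = 18824 + 382400 = 401224$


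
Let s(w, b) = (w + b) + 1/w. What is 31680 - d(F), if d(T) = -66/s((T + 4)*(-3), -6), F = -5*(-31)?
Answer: 3649393539/115196 ≈ 31680.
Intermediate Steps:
F = 155
s(w, b) = b + w + 1/w (s(w, b) = (b + w) + 1/w = b + w + 1/w)
d(T) = -66/(-18 + 1/(-12 - 3*T) - 3*T) (d(T) = -66/(-6 + (T + 4)*(-3) + 1/((T + 4)*(-3))) = -66/(-6 + (4 + T)*(-3) + 1/((4 + T)*(-3))) = -66/(-6 + (-12 - 3*T) + 1/(-12 - 3*T)) = -66/(-18 + 1/(-12 - 3*T) - 3*T))
31680 - d(F) = 31680 - 198*(4 + 155)/(1 + 9*(4 + 155)*(6 + 155)) = 31680 - 198*159/(1 + 9*159*161) = 31680 - 198*159/(1 + 230391) = 31680 - 198*159/230392 = 31680 - 1*15741/115196 = 31680 - 15741/115196 = 3649393539/115196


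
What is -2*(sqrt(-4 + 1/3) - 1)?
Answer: 2 - 2*I*sqrt(33)/3 ≈ 2.0 - 3.8297*I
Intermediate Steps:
-2*(sqrt(-4 + 1/3) - 1) = -2*(sqrt(-11/3) - 1) = -2*(I*sqrt(33)/3 - 1) = -2*(-1 + I*sqrt(33)/3) = 2 - 2*I*sqrt(33)/3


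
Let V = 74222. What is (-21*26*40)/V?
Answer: -10920/37111 ≈ -0.29425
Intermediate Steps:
(-21*26*40)/V = (-21*26*40)/74222 = -546*40*(1/74222) = -21840*1/74222 = -10920/37111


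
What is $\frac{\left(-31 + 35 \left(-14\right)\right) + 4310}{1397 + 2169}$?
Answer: $\frac{3789}{3566} \approx 1.0625$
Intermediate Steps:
$\frac{\left(-31 + 35 \left(-14\right)\right) + 4310}{1397 + 2169} = \frac{\left(-31 - 490\right) + 4310}{3566} = \left(-521 + 4310\right) \frac{1}{3566} = 3789 \cdot \frac{1}{3566} = \frac{3789}{3566}$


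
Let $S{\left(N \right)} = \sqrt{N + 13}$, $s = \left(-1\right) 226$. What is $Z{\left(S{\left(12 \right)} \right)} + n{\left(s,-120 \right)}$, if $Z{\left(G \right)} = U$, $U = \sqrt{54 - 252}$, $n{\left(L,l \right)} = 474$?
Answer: $474 + 3 i \sqrt{22} \approx 474.0 + 14.071 i$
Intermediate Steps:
$s = -226$
$U = 3 i \sqrt{22}$ ($U = \sqrt{-198} = 3 i \sqrt{22} \approx 14.071 i$)
$S{\left(N \right)} = \sqrt{13 + N}$
$Z{\left(G \right)} = 3 i \sqrt{22}$
$Z{\left(S{\left(12 \right)} \right)} + n{\left(s,-120 \right)} = 3 i \sqrt{22} + 474 = 474 + 3 i \sqrt{22}$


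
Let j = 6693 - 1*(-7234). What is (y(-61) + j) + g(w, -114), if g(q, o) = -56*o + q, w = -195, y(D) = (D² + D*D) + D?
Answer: 27497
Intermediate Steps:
y(D) = D + 2*D² (y(D) = (D² + D²) + D = 2*D² + D = D + 2*D²)
g(q, o) = q - 56*o
j = 13927 (j = 6693 + 7234 = 13927)
(y(-61) + j) + g(w, -114) = (-61*(1 + 2*(-61)) + 13927) + (-195 - 56*(-114)) = (-61*(1 - 122) + 13927) + (-195 + 6384) = (-61*(-121) + 13927) + 6189 = (7381 + 13927) + 6189 = 21308 + 6189 = 27497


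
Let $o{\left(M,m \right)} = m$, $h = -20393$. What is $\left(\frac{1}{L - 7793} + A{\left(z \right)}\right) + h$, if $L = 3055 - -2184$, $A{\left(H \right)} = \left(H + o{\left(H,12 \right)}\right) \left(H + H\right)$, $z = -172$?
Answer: $\frac{88488437}{2554} \approx 34647.0$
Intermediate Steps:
$A{\left(H \right)} = 2 H \left(12 + H\right)$ ($A{\left(H \right)} = \left(H + 12\right) \left(H + H\right) = \left(12 + H\right) 2 H = 2 H \left(12 + H\right)$)
$L = 5239$ ($L = 3055 + 2184 = 5239$)
$\left(\frac{1}{L - 7793} + A{\left(z \right)}\right) + h = \left(\frac{1}{5239 - 7793} + 2 \left(-172\right) \left(12 - 172\right)\right) - 20393 = \left(\frac{1}{-2554} + 2 \left(-172\right) \left(-160\right)\right) - 20393 = \left(- \frac{1}{2554} + 55040\right) - 20393 = \frac{140572159}{2554} - 20393 = \frac{88488437}{2554}$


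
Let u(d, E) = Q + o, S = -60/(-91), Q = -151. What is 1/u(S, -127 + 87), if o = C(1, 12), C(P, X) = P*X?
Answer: -1/139 ≈ -0.0071942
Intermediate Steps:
o = 12 (o = 1*12 = 12)
S = 60/91 (S = -60*(-1/91) = 60/91 ≈ 0.65934)
u(d, E) = -139 (u(d, E) = -151 + 12 = -139)
1/u(S, -127 + 87) = 1/(-139) = -1/139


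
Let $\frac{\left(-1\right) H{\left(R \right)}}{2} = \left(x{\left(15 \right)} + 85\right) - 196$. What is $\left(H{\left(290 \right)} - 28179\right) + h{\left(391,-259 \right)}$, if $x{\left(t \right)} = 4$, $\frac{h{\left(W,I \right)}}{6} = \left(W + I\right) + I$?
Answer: $-28727$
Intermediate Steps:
$h{\left(W,I \right)} = 6 W + 12 I$ ($h{\left(W,I \right)} = 6 \left(\left(W + I\right) + I\right) = 6 \left(\left(I + W\right) + I\right) = 6 \left(W + 2 I\right) = 6 W + 12 I$)
$H{\left(R \right)} = 214$ ($H{\left(R \right)} = - 2 \left(\left(4 + 85\right) - 196\right) = - 2 \left(89 - 196\right) = \left(-2\right) \left(-107\right) = 214$)
$\left(H{\left(290 \right)} - 28179\right) + h{\left(391,-259 \right)} = \left(214 - 28179\right) + \left(6 \cdot 391 + 12 \left(-259\right)\right) = -27965 + \left(2346 - 3108\right) = -27965 - 762 = -28727$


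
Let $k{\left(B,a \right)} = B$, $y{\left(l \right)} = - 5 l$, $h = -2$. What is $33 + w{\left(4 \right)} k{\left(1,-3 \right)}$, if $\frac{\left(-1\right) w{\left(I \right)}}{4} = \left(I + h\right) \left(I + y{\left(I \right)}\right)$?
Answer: $161$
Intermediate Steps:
$w{\left(I \right)} = 16 I \left(-2 + I\right)$ ($w{\left(I \right)} = - 4 \left(I - 2\right) \left(I - 5 I\right) = - 4 \left(-2 + I\right) \left(- 4 I\right) = - 4 \left(- 4 I \left(-2 + I\right)\right) = 16 I \left(-2 + I\right)$)
$33 + w{\left(4 \right)} k{\left(1,-3 \right)} = 33 + 16 \cdot 4 \left(-2 + 4\right) 1 = 33 + 16 \cdot 4 \cdot 2 \cdot 1 = 33 + 128 \cdot 1 = 33 + 128 = 161$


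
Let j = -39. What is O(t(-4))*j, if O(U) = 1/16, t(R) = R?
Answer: -39/16 ≈ -2.4375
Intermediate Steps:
O(U) = 1/16
O(t(-4))*j = (1/16)*(-39) = -39/16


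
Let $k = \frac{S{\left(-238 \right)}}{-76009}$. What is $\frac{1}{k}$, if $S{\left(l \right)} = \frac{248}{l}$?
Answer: $\frac{9045071}{124} \approx 72944.0$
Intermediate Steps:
$k = \frac{124}{9045071}$ ($k = \frac{248 \frac{1}{-238}}{-76009} = 248 \left(- \frac{1}{238}\right) \left(- \frac{1}{76009}\right) = \left(- \frac{124}{119}\right) \left(- \frac{1}{76009}\right) = \frac{124}{9045071} \approx 1.3709 \cdot 10^{-5}$)
$\frac{1}{k} = \frac{1}{\frac{124}{9045071}} = \frac{9045071}{124}$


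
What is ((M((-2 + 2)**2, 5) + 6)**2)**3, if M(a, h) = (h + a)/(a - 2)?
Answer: 117649/64 ≈ 1838.3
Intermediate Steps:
M(a, h) = (a + h)/(-2 + a)
((M((-2 + 2)**2, 5) + 6)**2)**3 = ((((-2 + 2)**2 + 5)/(-2 + (-2 + 2)**2) + 6)**2)**3 = (((0**2 + 5)/(-2 + 0**2) + 6)**2)**3 = (((0 + 5)/(-2 + 0) + 6)**2)**3 = ((5/(-2) + 6)**2)**3 = ((-1/2*5 + 6)**2)**3 = ((-5/2 + 6)**2)**3 = ((7/2)**2)**3 = (49/4)**3 = 117649/64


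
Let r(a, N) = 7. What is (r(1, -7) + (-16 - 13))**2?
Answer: 484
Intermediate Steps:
(r(1, -7) + (-16 - 13))**2 = (7 + (-16 - 13))**2 = (7 - 29)**2 = (-22)**2 = 484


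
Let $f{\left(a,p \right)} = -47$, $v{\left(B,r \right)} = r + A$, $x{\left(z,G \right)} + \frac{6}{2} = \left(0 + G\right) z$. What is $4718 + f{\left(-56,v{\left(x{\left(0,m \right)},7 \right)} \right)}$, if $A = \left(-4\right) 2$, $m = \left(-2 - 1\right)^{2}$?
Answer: $4671$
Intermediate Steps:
$m = 9$ ($m = \left(-3\right)^{2} = 9$)
$A = -8$
$x{\left(z,G \right)} = -3 + G z$ ($x{\left(z,G \right)} = -3 + \left(0 + G\right) z = -3 + G z$)
$v{\left(B,r \right)} = -8 + r$ ($v{\left(B,r \right)} = r - 8 = -8 + r$)
$4718 + f{\left(-56,v{\left(x{\left(0,m \right)},7 \right)} \right)} = 4718 - 47 = 4671$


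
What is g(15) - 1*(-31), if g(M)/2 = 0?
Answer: 31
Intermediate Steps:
g(M) = 0 (g(M) = 2*0 = 0)
g(15) - 1*(-31) = 0 - 1*(-31) = 0 + 31 = 31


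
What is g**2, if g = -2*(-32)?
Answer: 4096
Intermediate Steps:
g = 64
g**2 = 64**2 = 4096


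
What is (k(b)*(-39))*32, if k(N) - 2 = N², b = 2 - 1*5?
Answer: -13728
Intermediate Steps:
b = -3 (b = 2 - 5 = -3)
k(N) = 2 + N²
(k(b)*(-39))*32 = ((2 + (-3)²)*(-39))*32 = ((2 + 9)*(-39))*32 = (11*(-39))*32 = -429*32 = -13728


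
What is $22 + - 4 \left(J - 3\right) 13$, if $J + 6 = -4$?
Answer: $698$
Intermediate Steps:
$J = -10$ ($J = -6 - 4 = -10$)
$22 + - 4 \left(J - 3\right) 13 = 22 + - 4 \left(-10 - 3\right) 13 = 22 + \left(-4\right) \left(-13\right) 13 = 22 + 52 \cdot 13 = 22 + 676 = 698$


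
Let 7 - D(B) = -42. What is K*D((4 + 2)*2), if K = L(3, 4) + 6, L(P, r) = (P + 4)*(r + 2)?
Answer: 2352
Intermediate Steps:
L(P, r) = (2 + r)*(4 + P) (L(P, r) = (4 + P)*(2 + r) = (2 + r)*(4 + P))
D(B) = 49 (D(B) = 7 - 1*(-42) = 7 + 42 = 49)
K = 48 (K = (8 + 2*3 + 4*4 + 3*4) + 6 = (8 + 6 + 16 + 12) + 6 = 42 + 6 = 48)
K*D((4 + 2)*2) = 48*49 = 2352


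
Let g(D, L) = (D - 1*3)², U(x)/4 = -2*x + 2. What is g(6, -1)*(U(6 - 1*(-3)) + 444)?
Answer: 3420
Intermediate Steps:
U(x) = 8 - 8*x (U(x) = 4*(-2*x + 2) = 4*(2 - 2*x) = 8 - 8*x)
g(D, L) = (-3 + D)² (g(D, L) = (D - 3)² = (-3 + D)²)
g(6, -1)*(U(6 - 1*(-3)) + 444) = (-3 + 6)²*((8 - 8*(6 - 1*(-3))) + 444) = 3²*((8 - 8*(6 + 3)) + 444) = 9*((8 - 8*9) + 444) = 9*((8 - 72) + 444) = 9*(-64 + 444) = 9*380 = 3420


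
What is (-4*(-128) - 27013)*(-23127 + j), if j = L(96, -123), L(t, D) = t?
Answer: 610344531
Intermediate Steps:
j = 96
(-4*(-128) - 27013)*(-23127 + j) = (-4*(-128) - 27013)*(-23127 + 96) = (512 - 27013)*(-23031) = -26501*(-23031) = 610344531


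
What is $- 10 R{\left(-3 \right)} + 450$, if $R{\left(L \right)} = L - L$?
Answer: $450$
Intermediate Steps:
$R{\left(L \right)} = 0$
$- 10 R{\left(-3 \right)} + 450 = \left(-10\right) 0 + 450 = 0 + 450 = 450$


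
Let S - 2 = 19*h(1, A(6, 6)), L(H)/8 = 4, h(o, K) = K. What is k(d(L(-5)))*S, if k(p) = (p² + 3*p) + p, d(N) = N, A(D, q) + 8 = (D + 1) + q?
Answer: 111744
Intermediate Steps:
A(D, q) = -7 + D + q (A(D, q) = -8 + ((D + 1) + q) = -8 + ((1 + D) + q) = -8 + (1 + D + q) = -7 + D + q)
L(H) = 32 (L(H) = 8*4 = 32)
k(p) = p² + 4*p
S = 97 (S = 2 + 19*(-7 + 6 + 6) = 2 + 19*5 = 2 + 95 = 97)
k(d(L(-5)))*S = (32*(4 + 32))*97 = (32*36)*97 = 1152*97 = 111744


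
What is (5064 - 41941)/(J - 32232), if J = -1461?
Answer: 36877/33693 ≈ 1.0945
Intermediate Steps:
(5064 - 41941)/(J - 32232) = (5064 - 41941)/(-1461 - 32232) = -36877/(-33693) = -36877*(-1/33693) = 36877/33693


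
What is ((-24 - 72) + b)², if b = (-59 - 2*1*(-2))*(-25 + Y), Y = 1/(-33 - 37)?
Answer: 321018889/196 ≈ 1.6379e+6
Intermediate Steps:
Y = -1/70 (Y = 1/(-70) = -1/70 ≈ -0.014286)
b = 19261/14 (b = (-59 - 2*1*(-2))*(-25 - 1/70) = (-59 - 2*(-2))*(-1751/70) = (-59 + 4)*(-1751/70) = -55*(-1751/70) = 19261/14 ≈ 1375.8)
((-24 - 72) + b)² = ((-24 - 72) + 19261/14)² = (-96 + 19261/14)² = (17917/14)² = 321018889/196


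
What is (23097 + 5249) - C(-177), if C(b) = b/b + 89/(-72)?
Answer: 2040929/72 ≈ 28346.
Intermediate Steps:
C(b) = -17/72 (C(b) = 1 + 89*(-1/72) = 1 - 89/72 = -17/72)
(23097 + 5249) - C(-177) = (23097 + 5249) - 1*(-17/72) = 28346 + 17/72 = 2040929/72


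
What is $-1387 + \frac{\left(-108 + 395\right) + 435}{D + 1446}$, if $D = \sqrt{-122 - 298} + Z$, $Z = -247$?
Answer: $\frac{19 \left(- 146 \sqrt{105} + 87489 i\right)}{- 1199 i + 2 \sqrt{105}} \approx -1386.4 - 0.01029 i$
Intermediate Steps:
$D = -247 + 2 i \sqrt{105}$ ($D = \sqrt{-122 - 298} - 247 = \sqrt{-420} - 247 = 2 i \sqrt{105} - 247 = -247 + 2 i \sqrt{105} \approx -247.0 + 20.494 i$)
$-1387 + \frac{\left(-108 + 395\right) + 435}{D + 1446} = -1387 + \frac{\left(-108 + 395\right) + 435}{\left(-247 + 2 i \sqrt{105}\right) + 1446} = -1387 + \frac{287 + 435}{1199 + 2 i \sqrt{105}} = -1387 + \frac{722}{1199 + 2 i \sqrt{105}}$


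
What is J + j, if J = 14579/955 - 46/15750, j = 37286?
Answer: 56105762282/1504125 ≈ 37301.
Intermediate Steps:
J = 22957532/1504125 (J = 14579*(1/955) - 46*1/15750 = 14579/955 - 23/7875 = 22957532/1504125 ≈ 15.263)
J + j = 22957532/1504125 + 37286 = 56105762282/1504125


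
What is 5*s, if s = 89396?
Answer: 446980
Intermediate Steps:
5*s = 5*89396 = 446980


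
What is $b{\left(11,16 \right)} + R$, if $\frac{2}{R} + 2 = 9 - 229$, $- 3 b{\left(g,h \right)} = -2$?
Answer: $\frac{73}{111} \approx 0.65766$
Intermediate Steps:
$b{\left(g,h \right)} = \frac{2}{3}$ ($b{\left(g,h \right)} = \left(- \frac{1}{3}\right) \left(-2\right) = \frac{2}{3}$)
$R = - \frac{1}{111}$ ($R = \frac{2}{-2 + \left(9 - 229\right)} = \frac{2}{-2 - 220} = \frac{2}{-222} = 2 \left(- \frac{1}{222}\right) = - \frac{1}{111} \approx -0.009009$)
$b{\left(11,16 \right)} + R = \frac{2}{3} - \frac{1}{111} = \frac{73}{111}$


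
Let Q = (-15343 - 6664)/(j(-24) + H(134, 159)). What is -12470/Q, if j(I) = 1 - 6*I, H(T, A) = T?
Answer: 3479130/22007 ≈ 158.09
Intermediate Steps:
Q = -22007/279 (Q = (-15343 - 6664)/((1 - 6*(-24)) + 134) = -22007/((1 + 144) + 134) = -22007/(145 + 134) = -22007/279 ≈ -78.878)
-12470/Q = -12470/(-22007/279) = -12470*(-279/22007) = 3479130/22007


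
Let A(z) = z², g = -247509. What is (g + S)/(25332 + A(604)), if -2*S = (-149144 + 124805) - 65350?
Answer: -405329/780296 ≈ -0.51945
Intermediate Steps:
S = 89689/2 (S = -((-149144 + 124805) - 65350)/2 = -(-24339 - 65350)/2 = -½*(-89689) = 89689/2 ≈ 44845.)
(g + S)/(25332 + A(604)) = (-247509 + 89689/2)/(25332 + 604²) = -405329/(2*(25332 + 364816)) = -405329/2/390148 = -405329/2*1/390148 = -405329/780296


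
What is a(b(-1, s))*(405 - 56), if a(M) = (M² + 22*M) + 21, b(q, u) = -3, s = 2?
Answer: -12564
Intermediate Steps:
a(M) = 21 + M² + 22*M
a(b(-1, s))*(405 - 56) = (21 + (-3)² + 22*(-3))*(405 - 56) = (21 + 9 - 66)*349 = -36*349 = -12564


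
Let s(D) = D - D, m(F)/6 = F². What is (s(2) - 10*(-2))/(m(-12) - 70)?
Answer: 10/397 ≈ 0.025189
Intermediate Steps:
m(F) = 6*F²
s(D) = 0
(s(2) - 10*(-2))/(m(-12) - 70) = (0 - 10*(-2))/(6*(-12)² - 70) = (0 + 20)/(6*144 - 70) = 20/(864 - 70) = 20/794 = 20*(1/794) = 10/397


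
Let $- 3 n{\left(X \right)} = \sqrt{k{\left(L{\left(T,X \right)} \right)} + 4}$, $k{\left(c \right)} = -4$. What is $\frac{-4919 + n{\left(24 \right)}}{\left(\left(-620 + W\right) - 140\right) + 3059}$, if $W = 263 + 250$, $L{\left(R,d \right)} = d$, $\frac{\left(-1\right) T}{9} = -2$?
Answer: $- \frac{4919}{2812} \approx -1.7493$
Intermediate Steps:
$T = 18$ ($T = \left(-9\right) \left(-2\right) = 18$)
$W = 513$
$n{\left(X \right)} = 0$ ($n{\left(X \right)} = - \frac{\sqrt{-4 + 4}}{3} = - \frac{\sqrt{0}}{3} = \left(- \frac{1}{3}\right) 0 = 0$)
$\frac{-4919 + n{\left(24 \right)}}{\left(\left(-620 + W\right) - 140\right) + 3059} = \frac{-4919 + 0}{\left(\left(-620 + 513\right) - 140\right) + 3059} = - \frac{4919}{\left(-107 - 140\right) + 3059} = - \frac{4919}{-247 + 3059} = - \frac{4919}{2812}$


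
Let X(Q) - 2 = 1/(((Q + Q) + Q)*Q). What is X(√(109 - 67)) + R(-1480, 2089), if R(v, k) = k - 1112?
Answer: 123355/126 ≈ 979.01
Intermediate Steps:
R(v, k) = -1112 + k
X(Q) = 2 + 1/(3*Q²) (X(Q) = 2 + 1/(((Q + Q) + Q)*Q) = 2 + 1/((2*Q + Q)*Q) = 2 + 1/(((3*Q))*Q) = 2 + (1/(3*Q))/Q = 2 + 1/(3*Q²))
X(√(109 - 67)) + R(-1480, 2089) = (2 + 1/(3*(√(109 - 67))²)) + (-1112 + 2089) = (2 + 1/(3*(√42)²)) + 977 = (2 + (⅓)*(1/42)) + 977 = (2 + 1/126) + 977 = 253/126 + 977 = 123355/126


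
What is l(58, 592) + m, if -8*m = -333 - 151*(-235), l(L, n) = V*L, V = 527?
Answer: 26172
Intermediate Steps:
l(L, n) = 527*L
m = -4394 (m = -(-333 - 151*(-235))/8 = -(-333 + 35485)/8 = -⅛*35152 = -4394)
l(58, 592) + m = 527*58 - 4394 = 30566 - 4394 = 26172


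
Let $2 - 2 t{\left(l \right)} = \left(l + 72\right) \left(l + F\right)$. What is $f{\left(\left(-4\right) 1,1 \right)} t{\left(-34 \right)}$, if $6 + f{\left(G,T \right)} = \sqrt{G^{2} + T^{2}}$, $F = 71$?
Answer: $4212 - 702 \sqrt{17} \approx 1317.6$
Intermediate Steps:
$f{\left(G,T \right)} = -6 + \sqrt{G^{2} + T^{2}}$
$t{\left(l \right)} = 1 - \frac{\left(71 + l\right) \left(72 + l\right)}{2}$ ($t{\left(l \right)} = 1 - \frac{\left(l + 72\right) \left(l + 71\right)}{2} = 1 - \frac{\left(72 + l\right) \left(71 + l\right)}{2} = 1 - \frac{\left(71 + l\right) \left(72 + l\right)}{2}$)
$f{\left(\left(-4\right) 1,1 \right)} t{\left(-34 \right)} = \left(-6 + \sqrt{\left(\left(-4\right) 1\right)^{2} + 1^{2}}\right) \left(-2555 - -2431 - \frac{\left(-34\right)^{2}}{2}\right) = \left(-6 + \sqrt{\left(-4\right)^{2} + 1}\right) \left(-2555 + 2431 - 578\right) = \left(-6 + \sqrt{16 + 1}\right) \left(-2555 + 2431 - 578\right) = \left(-6 + \sqrt{17}\right) \left(-702\right) = 4212 - 702 \sqrt{17}$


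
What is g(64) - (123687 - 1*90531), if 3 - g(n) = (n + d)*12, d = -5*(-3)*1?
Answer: -34101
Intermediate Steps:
d = 15 (d = 15*1 = 15)
g(n) = -177 - 12*n (g(n) = 3 - (n + 15)*12 = 3 - (15 + n)*12 = 3 - (180 + 12*n) = 3 + (-180 - 12*n) = -177 - 12*n)
g(64) - (123687 - 1*90531) = (-177 - 12*64) - (123687 - 1*90531) = (-177 - 768) - (123687 - 90531) = -945 - 1*33156 = -945 - 33156 = -34101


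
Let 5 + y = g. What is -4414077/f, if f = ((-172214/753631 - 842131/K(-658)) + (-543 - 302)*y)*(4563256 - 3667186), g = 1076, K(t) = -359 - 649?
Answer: 79838046326088/14654031427785807685 ≈ 5.4482e-6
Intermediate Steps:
K(t) = -1008
y = 1071 (y = -5 + 1076 = 1071)
f = -14654031427785807685/18087144 (f = ((-172214/753631 - 842131/(-1008)) + (-543 - 302)*1071)*(4563256 - 3667186) = ((-172214*1/753631 - 842131*(-1/1008)) - 845*1071)*896070 = ((-172214/753631 + 842131/1008) - 904995)*896070 = (634482435949/759660048 - 904995)*896070 = -686854062703811/759660048*896070 = -14654031427785807685/18087144 ≈ -8.1019e+11)
-4414077/f = -4414077/(-14654031427785807685/18087144) = -4414077*(-18087144/14654031427785807685) = 79838046326088/14654031427785807685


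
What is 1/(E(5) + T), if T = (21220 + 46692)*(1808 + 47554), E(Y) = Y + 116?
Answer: 1/3352272265 ≈ 2.9830e-10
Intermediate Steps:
E(Y) = 116 + Y
T = 3352272144 (T = 67912*49362 = 3352272144)
1/(E(5) + T) = 1/((116 + 5) + 3352272144) = 1/(121 + 3352272144) = 1/3352272265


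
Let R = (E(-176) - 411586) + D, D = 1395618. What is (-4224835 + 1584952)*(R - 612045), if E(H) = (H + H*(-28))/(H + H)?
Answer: -1963933038201/2 ≈ -9.8197e+11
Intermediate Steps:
E(H) = -27/2 (E(H) = (H - 28*H)/((2*H)) = (-27*H)*(1/(2*H)) = -27/2)
R = 1968037/2 (R = (-27/2 - 411586) + 1395618 = -823199/2 + 1395618 = 1968037/2 ≈ 9.8402e+5)
(-4224835 + 1584952)*(R - 612045) = (-4224835 + 1584952)*(1968037/2 - 612045) = -2639883*743947/2 = -1963933038201/2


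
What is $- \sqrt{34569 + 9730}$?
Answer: $- \sqrt{44299} \approx -210.47$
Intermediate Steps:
$- \sqrt{34569 + 9730} = - \sqrt{44299}$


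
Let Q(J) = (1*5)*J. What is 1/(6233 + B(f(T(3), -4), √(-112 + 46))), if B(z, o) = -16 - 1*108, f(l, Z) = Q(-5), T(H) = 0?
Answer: 1/6109 ≈ 0.00016369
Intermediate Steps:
Q(J) = 5*J
f(l, Z) = -25 (f(l, Z) = 5*(-5) = -25)
B(z, o) = -124 (B(z, o) = -16 - 108 = -124)
1/(6233 + B(f(T(3), -4), √(-112 + 46))) = 1/(6233 - 124) = 1/6109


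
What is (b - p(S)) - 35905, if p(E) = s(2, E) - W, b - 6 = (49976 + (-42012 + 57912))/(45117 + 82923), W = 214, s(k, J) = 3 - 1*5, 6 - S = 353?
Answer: -1142196361/32010 ≈ -35683.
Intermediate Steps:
S = -347 (S = 6 - 1*353 = 6 - 353 = -347)
s(k, J) = -2 (s(k, J) = 3 - 5 = -2)
b = 208529/32010 (b = 6 + (49976 + (-42012 + 57912))/(45117 + 82923) = 6 + (49976 + 15900)/128040 = 6 + 65876*(1/128040) = 6 + 16469/32010 = 208529/32010 ≈ 6.5145)
p(E) = -216 (p(E) = -2 - 1*214 = -2 - 214 = -216)
(b - p(S)) - 35905 = (208529/32010 - 1*(-216)) - 35905 = (208529/32010 + 216) - 35905 = 7122689/32010 - 35905 = -1142196361/32010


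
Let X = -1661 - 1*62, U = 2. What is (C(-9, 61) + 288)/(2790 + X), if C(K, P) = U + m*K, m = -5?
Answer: 335/1067 ≈ 0.31396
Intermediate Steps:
C(K, P) = 2 - 5*K
X = -1723 (X = -1661 - 62 = -1723)
(C(-9, 61) + 288)/(2790 + X) = ((2 - 5*(-9)) + 288)/(2790 - 1723) = ((2 + 45) + 288)/1067 = (47 + 288)*(1/1067) = 335*(1/1067) = 335/1067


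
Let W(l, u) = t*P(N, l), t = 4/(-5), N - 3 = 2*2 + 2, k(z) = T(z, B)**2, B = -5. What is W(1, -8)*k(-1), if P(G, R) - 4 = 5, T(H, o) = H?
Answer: -36/5 ≈ -7.2000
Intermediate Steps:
k(z) = z**2
N = 9 (N = 3 + (2*2 + 2) = 3 + (4 + 2) = 3 + 6 = 9)
P(G, R) = 9 (P(G, R) = 4 + 5 = 9)
t = -4/5 (t = 4*(-1/5) = -4/5 ≈ -0.80000)
W(l, u) = -36/5 (W(l, u) = -4/5*9 = -36/5)
W(1, -8)*k(-1) = -36/5*(-1)**2 = -36/5*1 = -36/5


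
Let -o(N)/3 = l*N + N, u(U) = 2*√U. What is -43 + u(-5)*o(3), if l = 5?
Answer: -43 - 108*I*√5 ≈ -43.0 - 241.5*I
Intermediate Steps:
o(N) = -18*N (o(N) = -3*(5*N + N) = -18*N)
-43 + u(-5)*o(3) = -43 + (2*√(-5))*(-18*3) = -43 + (2*(I*√5))*(-54) = -43 + (2*I*√5)*(-54) = -43 - 108*I*√5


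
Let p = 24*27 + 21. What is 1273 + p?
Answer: 1942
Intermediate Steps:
p = 669 (p = 648 + 21 = 669)
1273 + p = 1273 + 669 = 1942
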